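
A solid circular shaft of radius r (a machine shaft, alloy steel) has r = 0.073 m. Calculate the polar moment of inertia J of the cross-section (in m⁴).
Model: a solid circular shaft of radius r, so J = (π·r^4) / 2.
Substitute:
  J = (π × 0.073^4) / 2
  J = 4.461 × 10⁻⁵ m⁴
Final answer: J = 4.461 × 10⁻⁵ m⁴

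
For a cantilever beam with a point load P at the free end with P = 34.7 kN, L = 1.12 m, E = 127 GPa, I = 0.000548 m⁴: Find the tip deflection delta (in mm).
Model: a cantilever beam with a point load P at the free end, so delta = (P·L^3) / (3·E·I).
Convert to SI units:
  P = 34.7 kN = 34700 N
  E = 127 GPa = 1.27 × 10¹¹ Pa
Substitute:
  delta = (34700 × 1.12^3) / (3 × (1.27 × 10¹¹) × 0.000548)
  delta = 0.0002335 m
Convert: delta = 0.0002335 m = 0.2335 mm
Final answer: delta = 0.2335 mm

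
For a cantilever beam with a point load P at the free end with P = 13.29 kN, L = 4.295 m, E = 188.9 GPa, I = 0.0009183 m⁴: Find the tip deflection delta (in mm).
Model: a cantilever beam with a point load P at the free end, so delta = (P·L^3) / (3·E·I).
Convert to SI units:
  P = 13.29 kN = 13290 N
  E = 188.9 GPa = 1.889 × 10¹¹ Pa
Substitute:
  delta = (13290 × 4.295^3) / (3 × (1.889 × 10¹¹) × 0.0009183)
  delta = 0.002023 m
Convert: delta = 0.002023 m = 2.023 mm
Final answer: delta = 2.023 mm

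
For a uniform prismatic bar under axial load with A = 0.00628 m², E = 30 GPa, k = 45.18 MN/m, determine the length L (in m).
Model: a uniform prismatic bar under axial load, so k = (A·E) / L.
Solve for L: L = (A·E) / k.
Convert to SI units:
  E = 30 GPa = 3 × 10¹⁰ Pa
  k = 45.18 MN/m = 4.518 × 10⁷ N/m
Substitute:
  L = (0.00628 × (3 × 10¹⁰)) / (4.518 × 10⁷)
  L = 4.17 m
Final answer: L = 4.17 m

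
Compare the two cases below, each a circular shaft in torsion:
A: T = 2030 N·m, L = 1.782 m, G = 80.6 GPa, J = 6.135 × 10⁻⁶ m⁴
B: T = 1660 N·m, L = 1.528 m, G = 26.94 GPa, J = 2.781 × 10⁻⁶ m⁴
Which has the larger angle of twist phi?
Model: a circular shaft in torsion, so phi = (T·L) / (G·J) (SI units).
  A: phi = (2030 × 1.782) / ((8.06 × 10¹⁰) × (6.135 × 10⁻⁶)) = 0.007316 rad = 0.4192°
  B: phi = (1660 × 1.528) / ((2.694 × 10¹⁰) × (2.781 × 10⁻⁶)) = 0.03386 rad = 1.94°
1.94° > 0.4192°, so B is larger.
Final answer: B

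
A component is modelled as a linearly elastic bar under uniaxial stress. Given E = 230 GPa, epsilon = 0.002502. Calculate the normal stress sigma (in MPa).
Model: a linearly elastic bar under uniaxial stress, so sigma = E·epsilon.
Convert to SI units:
  E = 230 GPa = 2.3 × 10¹¹ Pa
Substitute:
  sigma = (2.3 × 10¹¹) × 0.002502
  sigma = 5.755 × 10⁸ Pa
Convert: sigma = 5.755 × 10⁸ Pa = 575.5 MPa
Final answer: sigma = 575.5 MPa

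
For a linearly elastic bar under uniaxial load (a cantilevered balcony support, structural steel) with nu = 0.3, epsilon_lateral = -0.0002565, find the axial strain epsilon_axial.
Model: a linearly elastic bar under uniaxial load, so epsilon_lateral = -nu·epsilon_axial.
Solve for epsilon_axial: epsilon_axial = -epsilon_lateral / nu.
Substitute:
  epsilon_axial = -(-0.0002565) / 0.3
  epsilon_axial = 0.000855
Final answer: epsilon_axial = 0.000855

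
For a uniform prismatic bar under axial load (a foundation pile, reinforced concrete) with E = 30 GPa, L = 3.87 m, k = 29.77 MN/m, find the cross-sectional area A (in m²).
Model: a uniform prismatic bar under axial load, so k = (A·E) / L.
Solve for A: A = (k·L) / E.
Convert to SI units:
  E = 30 GPa = 3 × 10¹⁰ Pa
  k = 29.77 MN/m = 2.977 × 10⁷ N/m
Substitute:
  A = ((2.977 × 10⁷) × 3.87) / (3 × 10¹⁰)
  A = 0.00384 m²
Final answer: A = 0.00384 m²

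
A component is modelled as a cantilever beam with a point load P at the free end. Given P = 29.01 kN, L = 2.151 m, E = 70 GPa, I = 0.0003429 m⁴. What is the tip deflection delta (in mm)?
Model: a cantilever beam with a point load P at the free end, so delta = (P·L^3) / (3·E·I).
Convert to SI units:
  P = 29.01 kN = 29010 N
  E = 70 GPa = 7 × 10¹⁰ Pa
Substitute:
  delta = (29010 × 2.151^3) / (3 × (7 × 10¹⁰) × 0.0003429)
  delta = 0.004009 m
Convert: delta = 0.004009 m = 4.009 mm
Final answer: delta = 4.009 mm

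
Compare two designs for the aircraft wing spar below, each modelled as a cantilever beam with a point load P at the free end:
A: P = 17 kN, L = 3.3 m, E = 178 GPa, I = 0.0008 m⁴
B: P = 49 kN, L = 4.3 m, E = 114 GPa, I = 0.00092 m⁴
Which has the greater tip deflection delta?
Model: a cantilever beam with a point load P at the free end, so delta = (P·L^3) / (3·E·I) (SI units).
  A: delta = (17000 × 3.3^3) / (3 × (1.78 × 10¹¹) × 0.0008) = 0.00143 m = 1.43 mm
  B: delta = (49000 × 4.3^3) / (3 × (1.14 × 10¹¹) × 0.00092) = 0.01238 m = 12.38 mm
12.38 mm > 1.43 mm, so B is larger.
Final answer: B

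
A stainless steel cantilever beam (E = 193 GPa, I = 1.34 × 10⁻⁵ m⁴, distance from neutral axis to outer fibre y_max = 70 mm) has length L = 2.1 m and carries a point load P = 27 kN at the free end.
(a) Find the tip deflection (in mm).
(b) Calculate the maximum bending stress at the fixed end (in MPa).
(a) Tip deflection of a cantilever with an end point load: δ = P·L^3 / (3·E·I). Convert P = 27 kN = 27000 N, E = 193 GPa = 1.93 × 10¹¹ Pa.
  δ = (27000 × 2.1^3) / (3 × (1.93 × 10¹¹) × (1.34 × 10⁻⁵)) = 0.03223 m = 32.23 mm
(b) Maximum bending moment at the fixed end: M = P·L = 27000 × 2.1 = 56700 N·m. Convert y_max = 70 mm = 0.07 m.
  σ = M·y_max / I = (56700 × 0.07) / (1.34 × 10⁻⁵) = 2.962 × 10⁸ Pa = 296.2 MPa
Final answer: (a) δ = 32.23 mm, (b) σ = 296.2 MPa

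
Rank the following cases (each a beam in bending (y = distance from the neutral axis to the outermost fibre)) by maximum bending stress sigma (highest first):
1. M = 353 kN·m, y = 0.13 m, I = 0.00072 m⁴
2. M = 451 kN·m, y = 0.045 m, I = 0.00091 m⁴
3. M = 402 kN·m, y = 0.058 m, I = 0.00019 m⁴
Model: a beam in bending (y = distance from the neutral axis to the outermost fibre), so sigma = (M·y) / I (SI units).
  Case 1: sigma = (353000 × 0.13) / 0.00072 = 6.374 × 10⁷ Pa = 63.74 MPa
  Case 2: sigma = (451000 × 0.045) / 0.00091 = 2.23 × 10⁷ Pa = 22.3 MPa
  Case 3: sigma = (402000 × 0.058) / 0.00019 = 1.227 × 10⁸ Pa = 122.7 MPa
Ordering: 122.7 MPa (case 3) > 63.74 MPa (case 1) > 22.3 MPa (case 2)
Final answer: 3, 1, 2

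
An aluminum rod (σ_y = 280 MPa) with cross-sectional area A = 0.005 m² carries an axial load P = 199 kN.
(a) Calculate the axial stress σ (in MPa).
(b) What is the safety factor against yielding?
(a) Axial stress σ = P/A. Convert P = 199 kN = 199000 N.
  σ = 199000 / 0.005 = 3.98 × 10⁷ Pa = 39.8 MPa
(b) Safety factor SF = σ_y/σ = 280 / 39.8 = 7.035
Final answer: (a) σ = 39.8 MPa, (b) SF = 7.035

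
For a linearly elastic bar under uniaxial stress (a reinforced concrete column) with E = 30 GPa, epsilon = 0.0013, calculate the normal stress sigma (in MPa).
Model: a linearly elastic bar under uniaxial stress, so epsilon = sigma / E.
Solve for sigma: sigma = epsilon·E.
Convert to SI units:
  E = 30 GPa = 3 × 10¹⁰ Pa
Substitute:
  sigma = 0.0013 × (3 × 10¹⁰)
  sigma = 3.9 × 10⁷ Pa
Convert: sigma = 3.9 × 10⁷ Pa = 39 MPa
Final answer: sigma = 39 MPa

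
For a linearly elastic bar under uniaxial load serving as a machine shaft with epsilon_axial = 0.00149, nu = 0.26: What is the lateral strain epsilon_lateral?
Model: a linearly elastic bar under uniaxial load, so epsilon_lateral = -nu·epsilon_axial.
Substitute:
  epsilon_lateral = -(0.26 × 0.00149)
  epsilon_lateral = -0.0003874
Final answer: epsilon_lateral = -0.0003874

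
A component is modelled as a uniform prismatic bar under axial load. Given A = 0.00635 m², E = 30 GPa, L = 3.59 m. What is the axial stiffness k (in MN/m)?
Model: a uniform prismatic bar under axial load, so k = (A·E) / L.
Convert to SI units:
  E = 30 GPa = 3 × 10¹⁰ Pa
Substitute:
  k = (0.00635 × (3 × 10¹⁰)) / 3.59
  k = 5.306 × 10⁷ N/m
Convert: k = 5.306 × 10⁷ N/m = 53.06 MN/m
Final answer: k = 53.06 MN/m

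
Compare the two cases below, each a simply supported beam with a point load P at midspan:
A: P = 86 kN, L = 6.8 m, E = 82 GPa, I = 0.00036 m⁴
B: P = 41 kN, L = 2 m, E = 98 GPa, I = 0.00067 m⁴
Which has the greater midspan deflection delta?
Model: a simply supported beam with a point load P at midspan, so delta = (P·L^3) / (48·E·I) (SI units).
  A: delta = (86000 × 6.8^3) / (48 × (8.2 × 10¹⁰) × 0.00036) = 0.01908 m = 19.08 mm
  B: delta = (41000 × 2^3) / (48 × (9.8 × 10¹⁰) × 0.00067) = 0.0001041 m = 0.1041 mm
19.08 mm > 0.1041 mm, so A is larger.
Final answer: A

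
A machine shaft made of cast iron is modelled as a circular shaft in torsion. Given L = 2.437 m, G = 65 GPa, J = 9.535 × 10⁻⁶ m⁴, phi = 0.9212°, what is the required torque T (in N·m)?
Model: a circular shaft in torsion, so phi = (T·L) / (G·J).
Solve for T: T = (phi·G·J) / L.
Convert to SI units:
  G = 65 GPa = 6.5 × 10¹⁰ Pa
  phi = 0.9212° = 0.01608 rad
Substitute:
  T = (0.01608 × (6.5 × 10¹⁰) × (9.535 × 10⁻⁶)) / 2.437
  T = 4089 N·m
Final answer: T = 4089 N·m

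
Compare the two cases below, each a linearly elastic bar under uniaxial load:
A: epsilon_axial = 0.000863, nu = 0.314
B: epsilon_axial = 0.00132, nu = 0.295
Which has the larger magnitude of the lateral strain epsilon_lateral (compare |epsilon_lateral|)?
Model: a linearly elastic bar under uniaxial load, so epsilon_lateral = -nu·epsilon_axial (SI units).
  A: epsilon_lateral = -(0.314 × 0.000863) = -0.000271
  B: epsilon_lateral = -(0.295 × 0.00132) = -0.0003894
|epsilon_lateral|: A = 0.000271, B = 0.0003894, so B is larger in magnitude.
Final answer: B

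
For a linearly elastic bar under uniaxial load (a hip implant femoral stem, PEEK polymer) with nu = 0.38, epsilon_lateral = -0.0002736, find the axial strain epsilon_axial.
Model: a linearly elastic bar under uniaxial load, so epsilon_lateral = -nu·epsilon_axial.
Solve for epsilon_axial: epsilon_axial = -epsilon_lateral / nu.
Substitute:
  epsilon_axial = -(-0.0002736) / 0.38
  epsilon_axial = 0.00072
Final answer: epsilon_axial = 0.00072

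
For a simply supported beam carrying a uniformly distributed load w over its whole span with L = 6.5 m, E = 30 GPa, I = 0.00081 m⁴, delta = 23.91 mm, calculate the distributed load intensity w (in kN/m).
Model: a simply supported beam carrying a uniformly distributed load w over its whole span, so delta = (5·w·L^4) / (384·E·I).
Solve for w: w = (384·delta·E·I) / (5·L^4).
Convert to SI units:
  E = 30 GPa = 3 × 10¹⁰ Pa
  delta = 23.91 mm = 0.02391 m
Substitute:
  w = (384 × 0.02391 × (3 × 10¹⁰) × 0.00081) / (5 × 6.5^4)
  w = 25000 N/m
Convert: w = 25000 N/m = 25 kN/m
Final answer: w = 25 kN/m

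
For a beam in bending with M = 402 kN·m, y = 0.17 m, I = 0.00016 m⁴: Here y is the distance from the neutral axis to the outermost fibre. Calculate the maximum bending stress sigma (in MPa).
Model: a beam in bending, so sigma = (M·y) / I.
Convert to SI units:
  M = 402 kN·m = 402000 N·m
Substitute:
  sigma = (402000 × 0.17) / 0.00016
  sigma = 4.271 × 10⁸ Pa
Convert: sigma = 4.271 × 10⁸ Pa = 427.1 MPa
Final answer: sigma = 427.1 MPa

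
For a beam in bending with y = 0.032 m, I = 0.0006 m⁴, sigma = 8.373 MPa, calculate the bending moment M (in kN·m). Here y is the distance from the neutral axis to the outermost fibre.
Model: a beam in bending, so sigma = (M·y) / I.
Solve for M: M = (sigma·I) / y.
Convert to SI units:
  sigma = 8.373 MPa = 8.373 × 10⁶ Pa
Substitute:
  M = ((8.373 × 10⁶) × 0.0006) / 0.032
  M = 157000 N·m
Convert: M = 157000 N·m = 157 kN·m
Final answer: M = 157 kN·m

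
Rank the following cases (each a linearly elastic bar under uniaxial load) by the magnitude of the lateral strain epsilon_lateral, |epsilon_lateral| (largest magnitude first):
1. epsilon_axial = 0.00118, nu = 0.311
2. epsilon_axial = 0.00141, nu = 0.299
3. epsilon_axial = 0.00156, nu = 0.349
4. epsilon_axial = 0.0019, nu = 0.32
Model: a linearly elastic bar under uniaxial load, so epsilon_lateral = -nu·epsilon_axial (SI units).
  Case 1: epsilon_lateral = -(0.311 × 0.00118) = -0.000367
  Case 2: epsilon_lateral = -(0.299 × 0.00141) = -0.0004216
  Case 3: epsilon_lateral = -(0.349 × 0.00156) = -0.0005444
  Case 4: epsilon_lateral = -(0.32 × 0.0019) = -0.000608
Ordering by |epsilon_lateral|: 0.000608 (case 4) > 0.0005444 (case 3) > 0.0004216 (case 2) > 0.000367 (case 1)
Final answer: 4, 3, 2, 1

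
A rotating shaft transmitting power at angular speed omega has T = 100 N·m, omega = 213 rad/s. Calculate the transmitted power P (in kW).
Model: a rotating shaft transmitting power at angular speed omega, so P = T·omega.
Substitute:
  P = 100 × 213
  P = 21300 W
Convert: P = 21300 W = 21.3 kW
Final answer: P = 21.3 kW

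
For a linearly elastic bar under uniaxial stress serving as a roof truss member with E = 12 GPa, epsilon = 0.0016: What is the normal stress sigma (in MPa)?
Model: a linearly elastic bar under uniaxial stress, so sigma = E·epsilon.
Convert to SI units:
  E = 12 GPa = 1.2 × 10¹⁰ Pa
Substitute:
  sigma = (1.2 × 10¹⁰) × 0.0016
  sigma = 1.92 × 10⁷ Pa
Convert: sigma = 1.92 × 10⁷ Pa = 19.2 MPa
Final answer: sigma = 19.2 MPa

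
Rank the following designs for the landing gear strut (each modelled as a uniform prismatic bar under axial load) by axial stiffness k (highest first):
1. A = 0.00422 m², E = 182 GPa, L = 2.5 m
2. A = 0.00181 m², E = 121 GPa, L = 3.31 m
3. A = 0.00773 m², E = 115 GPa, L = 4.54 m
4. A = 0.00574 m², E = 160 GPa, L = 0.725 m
Model: a uniform prismatic bar under axial load, so k = (A·E) / L (SI units).
  Case 1: k = (0.00422 × (1.82 × 10¹¹)) / 2.5 = 3.072 × 10⁸ N/m = 307.2 MN/m
  Case 2: k = (0.00181 × (1.21 × 10¹¹)) / 3.31 = 6.617 × 10⁷ N/m = 66.17 MN/m
  Case 3: k = (0.00773 × (1.15 × 10¹¹)) / 4.54 = 1.958 × 10⁸ N/m = 195.8 MN/m
  Case 4: k = (0.00574 × (1.6 × 10¹¹)) / 0.725 = 1.267 × 10⁹ N/m = 1267 MN/m
Ordering: 1267 MN/m (case 4) > 307.2 MN/m (case 1) > 195.8 MN/m (case 3) > 66.17 MN/m (case 2)
Final answer: 4, 1, 3, 2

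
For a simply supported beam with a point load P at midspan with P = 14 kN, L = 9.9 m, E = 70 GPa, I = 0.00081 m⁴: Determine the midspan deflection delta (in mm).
Model: a simply supported beam with a point load P at midspan, so delta = (P·L^3) / (48·E·I).
Convert to SI units:
  P = 14 kN = 14000 N
  E = 70 GPa = 7 × 10¹⁰ Pa
Substitute:
  delta = (14000 × 9.9^3) / (48 × (7 × 10¹⁰) × 0.00081)
  delta = 0.004991 m
Convert: delta = 0.004991 m = 4.991 mm
Final answer: delta = 4.991 mm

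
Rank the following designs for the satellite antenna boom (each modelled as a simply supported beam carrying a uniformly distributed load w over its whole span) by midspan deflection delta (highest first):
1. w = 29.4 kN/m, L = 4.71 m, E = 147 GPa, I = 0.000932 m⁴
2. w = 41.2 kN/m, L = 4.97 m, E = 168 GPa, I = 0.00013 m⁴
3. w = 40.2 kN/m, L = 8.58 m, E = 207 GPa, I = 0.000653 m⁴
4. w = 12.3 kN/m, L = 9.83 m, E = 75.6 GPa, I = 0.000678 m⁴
Model: a simply supported beam carrying a uniformly distributed load w over its whole span, so delta = (5·w·L^4) / (384·E·I) (SI units).
  Case 1: delta = (5 × 29400 × 4.71^4) / (384 × (1.47 × 10¹¹) × 0.000932) = 0.001375 m = 1.375 mm
  Case 2: delta = (5 × 41200 × 4.97^4) / (384 × (1.68 × 10¹¹) × 0.00013) = 0.01499 m = 14.99 mm
  Case 3: delta = (5 × 40200 × 8.58^4) / (384 × (2.07 × 10¹¹) × 0.000653) = 0.02099 m = 20.99 mm
  Case 4: delta = (5 × 12300 × 9.83^4) / (384 × (7.56 × 10¹⁰) × 0.000678) = 0.02917 m = 29.17 mm
Ordering: 29.17 mm (case 4) > 20.99 mm (case 3) > 14.99 mm (case 2) > 1.375 mm (case 1)
Final answer: 4, 3, 2, 1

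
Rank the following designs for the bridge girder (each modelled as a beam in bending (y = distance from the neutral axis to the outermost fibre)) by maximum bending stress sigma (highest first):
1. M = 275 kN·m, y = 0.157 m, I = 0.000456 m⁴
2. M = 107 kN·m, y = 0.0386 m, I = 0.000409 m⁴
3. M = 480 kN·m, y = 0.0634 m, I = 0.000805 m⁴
Model: a beam in bending (y = distance from the neutral axis to the outermost fibre), so sigma = (M·y) / I (SI units).
  Case 1: sigma = (275000 × 0.157) / 0.000456 = 9.468 × 10⁷ Pa = 94.68 MPa
  Case 2: sigma = (107000 × 0.0386) / 0.000409 = 1.01 × 10⁷ Pa = 10.1 MPa
  Case 3: sigma = (480000 × 0.0634) / 0.000805 = 3.78 × 10⁷ Pa = 37.8 MPa
Ordering: 94.68 MPa (case 1) > 37.8 MPa (case 3) > 10.1 MPa (case 2)
Final answer: 1, 3, 2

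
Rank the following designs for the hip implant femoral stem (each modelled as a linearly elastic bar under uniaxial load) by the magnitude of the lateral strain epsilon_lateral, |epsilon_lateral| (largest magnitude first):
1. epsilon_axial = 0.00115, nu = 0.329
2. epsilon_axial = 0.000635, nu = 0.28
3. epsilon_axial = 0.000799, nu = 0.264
Model: a linearly elastic bar under uniaxial load, so epsilon_lateral = -nu·epsilon_axial (SI units).
  Case 1: epsilon_lateral = -(0.329 × 0.00115) = -0.0003784
  Case 2: epsilon_lateral = -(0.28 × 0.000635) = -0.0001778
  Case 3: epsilon_lateral = -(0.264 × 0.000799) = -0.0002109
Ordering by |epsilon_lateral|: 0.0003784 (case 1) > 0.0002109 (case 3) > 0.0001778 (case 2)
Final answer: 1, 3, 2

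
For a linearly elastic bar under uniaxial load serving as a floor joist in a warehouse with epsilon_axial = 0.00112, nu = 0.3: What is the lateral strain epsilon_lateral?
Model: a linearly elastic bar under uniaxial load, so epsilon_lateral = -nu·epsilon_axial.
Substitute:
  epsilon_lateral = -(0.3 × 0.00112)
  epsilon_lateral = -0.000336
Final answer: epsilon_lateral = -0.000336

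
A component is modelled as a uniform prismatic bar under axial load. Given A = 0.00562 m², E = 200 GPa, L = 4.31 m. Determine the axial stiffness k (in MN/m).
Model: a uniform prismatic bar under axial load, so k = (A·E) / L.
Convert to SI units:
  E = 200 GPa = 2 × 10¹¹ Pa
Substitute:
  k = (0.00562 × (2 × 10¹¹)) / 4.31
  k = 2.608 × 10⁸ N/m
Convert: k = 2.608 × 10⁸ N/m = 260.8 MN/m
Final answer: k = 260.8 MN/m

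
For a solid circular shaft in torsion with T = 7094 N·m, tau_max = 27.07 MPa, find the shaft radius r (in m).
Model: a solid circular shaft in torsion, so tau_max = (2·T) / (π·r^3).
Solve for r: r = ((2·T) / (π·tau_max))^(1/3).
Convert to SI units:
  tau_max = 27.07 MPa = 2.707 × 10⁷ Pa
Substitute:
  r = ((2 × 7094) / (π × (2.707 × 10⁷)))^(1/3)
  r = 0.05505 m
Final answer: r = 0.05505 m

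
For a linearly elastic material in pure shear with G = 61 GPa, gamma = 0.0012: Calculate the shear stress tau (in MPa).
Model: a linearly elastic material in pure shear, so tau = G·gamma.
Convert to SI units:
  G = 61 GPa = 6.1 × 10¹⁰ Pa
Substitute:
  tau = (6.1 × 10¹⁰) × 0.0012
  tau = 7.32 × 10⁷ Pa
Convert: tau = 7.32 × 10⁷ Pa = 73.2 MPa
Final answer: tau = 73.2 MPa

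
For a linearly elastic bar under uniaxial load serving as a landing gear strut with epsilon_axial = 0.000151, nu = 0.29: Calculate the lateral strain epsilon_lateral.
Model: a linearly elastic bar under uniaxial load, so epsilon_lateral = -nu·epsilon_axial.
Substitute:
  epsilon_lateral = -(0.29 × 0.000151)
  epsilon_lateral = -4.379 × 10⁻⁵
Final answer: epsilon_lateral = -4.379 × 10⁻⁵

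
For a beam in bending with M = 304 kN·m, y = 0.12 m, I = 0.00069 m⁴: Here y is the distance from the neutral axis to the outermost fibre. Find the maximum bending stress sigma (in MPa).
Model: a beam in bending, so sigma = (M·y) / I.
Convert to SI units:
  M = 304 kN·m = 304000 N·m
Substitute:
  sigma = (304000 × 0.12) / 0.00069
  sigma = 5.287 × 10⁷ Pa
Convert: sigma = 5.287 × 10⁷ Pa = 52.87 MPa
Final answer: sigma = 52.87 MPa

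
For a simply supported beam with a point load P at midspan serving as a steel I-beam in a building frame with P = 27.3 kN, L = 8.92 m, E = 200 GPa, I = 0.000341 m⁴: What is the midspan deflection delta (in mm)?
Model: a simply supported beam with a point load P at midspan, so delta = (P·L^3) / (48·E·I).
Convert to SI units:
  P = 27.3 kN = 27300 N
  E = 200 GPa = 2 × 10¹¹ Pa
Substitute:
  delta = (27300 × 8.92^3) / (48 × (2 × 10¹¹) × 0.000341)
  delta = 0.005919 m
Convert: delta = 0.005919 m = 5.919 mm
Final answer: delta = 5.919 mm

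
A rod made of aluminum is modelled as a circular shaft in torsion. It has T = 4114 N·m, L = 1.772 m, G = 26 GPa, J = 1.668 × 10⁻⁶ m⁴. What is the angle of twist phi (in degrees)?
Model: a circular shaft in torsion, so phi = (T·L) / (G·J).
Convert to SI units:
  G = 26 GPa = 2.6 × 10¹⁰ Pa
Substitute:
  phi = (4114 × 1.772) / ((2.6 × 10¹⁰) × (1.668 × 10⁻⁶))
  phi = 0.1681 rad
Convert to degrees: phi = 0.1681 × 180/π = 9.631°
Final answer: phi = 9.631°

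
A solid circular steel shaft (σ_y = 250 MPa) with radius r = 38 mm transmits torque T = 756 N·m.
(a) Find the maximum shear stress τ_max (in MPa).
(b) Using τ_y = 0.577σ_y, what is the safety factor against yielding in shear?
(a) For a solid circular shaft, τ_max = T·r/J with J = π·r^4/2, i.e. τ_max = 2·T / (π·r^3). Convert r = 38 mm = 0.038 m.
  τ_max = (2 × 756) / (π × 0.038^3) = 8.771 × 10⁶ Pa = 8.771 MPa
(b) τ_y = 0.577 × 250 = 144.25 MPa
  SF = τ_y/τ_max = 144.25 / 8.771 = 16.45
Final answer: (a) τ_max = 8.771 MPa, (b) SF = 16.45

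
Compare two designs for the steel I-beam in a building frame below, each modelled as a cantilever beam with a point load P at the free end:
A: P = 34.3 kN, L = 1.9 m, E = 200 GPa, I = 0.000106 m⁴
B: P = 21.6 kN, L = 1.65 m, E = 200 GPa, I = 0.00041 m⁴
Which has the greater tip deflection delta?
Model: a cantilever beam with a point load P at the free end, so delta = (P·L^3) / (3·E·I) (SI units).
  A: delta = (34300 × 1.9^3) / (3 × (2 × 10¹¹) × 0.000106) = 0.003699 m = 3.699 mm
  B: delta = (21600 × 1.65^3) / (3 × (2 × 10¹¹) × 0.00041) = 0.0003944 m = 0.3944 mm
3.699 mm > 0.3944 mm, so A is larger.
Final answer: A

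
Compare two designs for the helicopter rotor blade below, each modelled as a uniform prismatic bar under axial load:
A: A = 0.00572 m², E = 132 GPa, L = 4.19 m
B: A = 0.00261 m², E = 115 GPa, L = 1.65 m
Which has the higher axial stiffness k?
Model: a uniform prismatic bar under axial load, so k = (A·E) / L (SI units).
  A: k = (0.00572 × (1.32 × 10¹¹)) / 4.19 = 1.802 × 10⁸ N/m = 180.2 MN/m
  B: k = (0.00261 × (1.15 × 10¹¹)) / 1.65 = 1.819 × 10⁸ N/m = 181.9 MN/m
181.9 MN/m > 180.2 MN/m, so B is larger.
Final answer: B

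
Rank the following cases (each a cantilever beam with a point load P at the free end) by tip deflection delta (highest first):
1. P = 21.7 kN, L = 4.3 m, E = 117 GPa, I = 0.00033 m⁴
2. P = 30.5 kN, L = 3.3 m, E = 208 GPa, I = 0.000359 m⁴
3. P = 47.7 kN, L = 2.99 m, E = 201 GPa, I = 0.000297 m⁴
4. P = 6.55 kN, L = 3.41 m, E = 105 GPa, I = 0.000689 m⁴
Model: a cantilever beam with a point load P at the free end, so delta = (P·L^3) / (3·E·I) (SI units).
  Case 1: delta = (21700 × 4.3^3) / (3 × (1.17 × 10¹¹) × 0.00033) = 0.0149 m = 14.9 mm
  Case 2: delta = (30500 × 3.3^3) / (3 × (2.08 × 10¹¹) × 0.000359) = 0.004893 m = 4.893 mm
  Case 3: delta = (47700 × 2.99^3) / (3 × (2.01 × 10¹¹) × 0.000297) = 0.00712 m = 7.12 mm
  Case 4: delta = (6550 × 3.41^3) / (3 × (1.05 × 10¹¹) × 0.000689) = 0.001197 m = 1.197 mm
Ordering: 14.9 mm (case 1) > 7.12 mm (case 3) > 4.893 mm (case 2) > 1.197 mm (case 4)
Final answer: 1, 3, 2, 4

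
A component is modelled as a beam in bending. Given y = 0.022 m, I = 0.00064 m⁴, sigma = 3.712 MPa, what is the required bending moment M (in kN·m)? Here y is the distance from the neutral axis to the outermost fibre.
Model: a beam in bending, so sigma = (M·y) / I.
Solve for M: M = (sigma·I) / y.
Convert to SI units:
  sigma = 3.712 MPa = 3.712 × 10⁶ Pa
Substitute:
  M = ((3.712 × 10⁶) × 0.00064) / 0.022
  M = 108000 N·m
Convert: M = 108000 N·m = 108 kN·m
Final answer: M = 108 kN·m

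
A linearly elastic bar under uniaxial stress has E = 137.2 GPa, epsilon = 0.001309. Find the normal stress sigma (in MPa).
Model: a linearly elastic bar under uniaxial stress, so sigma = E·epsilon.
Convert to SI units:
  E = 137.2 GPa = 1.372 × 10¹¹ Pa
Substitute:
  sigma = (1.372 × 10¹¹) × 0.001309
  sigma = 1.796 × 10⁸ Pa
Convert: sigma = 1.796 × 10⁸ Pa = 179.6 MPa
Final answer: sigma = 179.6 MPa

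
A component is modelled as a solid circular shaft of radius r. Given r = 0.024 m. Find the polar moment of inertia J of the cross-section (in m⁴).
Model: a solid circular shaft of radius r, so J = (π·r^4) / 2.
Substitute:
  J = (π × 0.024^4) / 2
  J = 5.212 × 10⁻⁷ m⁴
Final answer: J = 5.212 × 10⁻⁷ m⁴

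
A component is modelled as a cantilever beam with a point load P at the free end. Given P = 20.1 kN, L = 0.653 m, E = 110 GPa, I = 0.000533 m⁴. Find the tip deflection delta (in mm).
Model: a cantilever beam with a point load P at the free end, so delta = (P·L^3) / (3·E·I).
Convert to SI units:
  P = 20.1 kN = 20100 N
  E = 110 GPa = 1.1 × 10¹¹ Pa
Substitute:
  delta = (20100 × 0.653^3) / (3 × (1.1 × 10¹¹) × 0.000533)
  delta = 3.182 × 10⁻⁵ m
Convert: delta = 3.182 × 10⁻⁵ m = 0.03182 mm
Final answer: delta = 0.03182 mm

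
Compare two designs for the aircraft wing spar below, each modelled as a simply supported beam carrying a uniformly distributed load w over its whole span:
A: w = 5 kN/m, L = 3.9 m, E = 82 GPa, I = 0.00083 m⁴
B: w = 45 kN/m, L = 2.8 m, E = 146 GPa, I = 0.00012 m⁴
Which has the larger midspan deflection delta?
Model: a simply supported beam carrying a uniformly distributed load w over its whole span, so delta = (5·w·L^4) / (384·E·I) (SI units).
  A: delta = (5 × 5000 × 3.9^4) / (384 × (8.2 × 10¹⁰) × 0.00083) = 0.0002213 m = 0.2213 mm
  B: delta = (5 × 45000 × 2.8^4) / (384 × (1.46 × 10¹¹) × 0.00012) = 0.002056 m = 2.056 mm
2.056 mm > 0.2213 mm, so B is larger.
Final answer: B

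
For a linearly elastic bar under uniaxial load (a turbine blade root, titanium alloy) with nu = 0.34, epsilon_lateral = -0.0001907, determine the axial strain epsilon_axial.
Model: a linearly elastic bar under uniaxial load, so epsilon_lateral = -nu·epsilon_axial.
Solve for epsilon_axial: epsilon_axial = -epsilon_lateral / nu.
Substitute:
  epsilon_axial = -(-0.0001907) / 0.34
  epsilon_axial = 0.0005609
Final answer: epsilon_axial = 0.0005609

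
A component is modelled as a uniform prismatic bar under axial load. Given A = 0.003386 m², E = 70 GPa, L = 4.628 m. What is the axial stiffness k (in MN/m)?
Model: a uniform prismatic bar under axial load, so k = (A·E) / L.
Convert to SI units:
  E = 70 GPa = 7 × 10¹⁰ Pa
Substitute:
  k = (0.003386 × (7 × 10¹⁰)) / 4.628
  k = 5.121 × 10⁷ N/m
Convert: k = 5.121 × 10⁷ N/m = 51.21 MN/m
Final answer: k = 51.21 MN/m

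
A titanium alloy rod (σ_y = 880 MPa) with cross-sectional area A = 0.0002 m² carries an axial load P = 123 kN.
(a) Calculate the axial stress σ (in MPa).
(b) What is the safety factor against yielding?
(a) Axial stress σ = P/A. Convert P = 123 kN = 123000 N.
  σ = 123000 / 0.0002 = 6.15 × 10⁸ Pa = 615 MPa
(b) Safety factor SF = σ_y/σ = 880 / 615 = 1.431
Final answer: (a) σ = 615 MPa, (b) SF = 1.431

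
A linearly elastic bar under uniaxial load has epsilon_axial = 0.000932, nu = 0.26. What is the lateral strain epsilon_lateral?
Model: a linearly elastic bar under uniaxial load, so epsilon_lateral = -nu·epsilon_axial.
Substitute:
  epsilon_lateral = -(0.26 × 0.000932)
  epsilon_lateral = -0.0002423
Final answer: epsilon_lateral = -0.0002423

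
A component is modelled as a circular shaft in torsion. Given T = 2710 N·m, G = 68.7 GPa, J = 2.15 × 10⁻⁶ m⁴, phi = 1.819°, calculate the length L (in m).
Model: a circular shaft in torsion, so phi = (T·L) / (G·J).
Solve for L: L = (phi·G·J) / T.
Convert to SI units:
  G = 68.7 GPa = 6.87 × 10¹⁰ Pa
  phi = 1.819° = 0.03175 rad
Substitute:
  L = (0.03175 × (6.87 × 10¹⁰) × (2.15 × 10⁻⁶)) / 2710
  L = 1.73 m
Final answer: L = 1.73 m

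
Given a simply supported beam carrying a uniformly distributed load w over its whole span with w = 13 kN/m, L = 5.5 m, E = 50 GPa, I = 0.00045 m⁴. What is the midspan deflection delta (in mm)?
Model: a simply supported beam carrying a uniformly distributed load w over its whole span, so delta = (5·w·L^4) / (384·E·I).
Convert to SI units:
  w = 13 kN/m = 13000 N/m
  E = 50 GPa = 5 × 10¹⁰ Pa
Substitute:
  delta = (5 × 13000 × 5.5^4) / (384 × (5 × 10¹⁰) × 0.00045)
  delta = 0.006884 m
Convert: delta = 0.006884 m = 6.884 mm
Final answer: delta = 6.884 mm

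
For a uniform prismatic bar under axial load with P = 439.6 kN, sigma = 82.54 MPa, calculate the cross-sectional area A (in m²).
Model: a uniform prismatic bar under axial load, so sigma = P / A.
Solve for A: A = P / sigma.
Convert to SI units:
  P = 439.6 kN = 439600 N
  sigma = 82.54 MPa = 8.254 × 10⁷ Pa
Substitute:
  A = 439600 / (8.254 × 10⁷)
  A = 0.005326 m²
Final answer: A = 0.005326 m²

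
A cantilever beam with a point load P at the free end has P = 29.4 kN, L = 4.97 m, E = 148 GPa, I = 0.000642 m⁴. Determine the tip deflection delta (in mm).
Model: a cantilever beam with a point load P at the free end, so delta = (P·L^3) / (3·E·I).
Convert to SI units:
  P = 29.4 kN = 29400 N
  E = 148 GPa = 1.48 × 10¹¹ Pa
Substitute:
  delta = (29400 × 4.97^3) / (3 × (1.48 × 10¹¹) × 0.000642)
  delta = 0.01266 m
Convert: delta = 0.01266 m = 12.66 mm
Final answer: delta = 12.66 mm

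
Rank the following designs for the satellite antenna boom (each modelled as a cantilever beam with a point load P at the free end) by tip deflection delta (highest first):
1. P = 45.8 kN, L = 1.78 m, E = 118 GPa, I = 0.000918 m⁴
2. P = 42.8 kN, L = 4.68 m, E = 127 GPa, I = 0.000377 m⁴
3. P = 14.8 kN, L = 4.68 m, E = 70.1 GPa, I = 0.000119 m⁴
Model: a cantilever beam with a point load P at the free end, so delta = (P·L^3) / (3·E·I) (SI units).
  Case 1: delta = (45800 × 1.78^3) / (3 × (1.18 × 10¹¹) × 0.000918) = 0.0007948 m = 0.7948 mm
  Case 2: delta = (42800 × 4.68^3) / (3 × (1.27 × 10¹¹) × 0.000377) = 0.03054 m = 30.54 mm
  Case 3: delta = (14800 × 4.68^3) / (3 × (7.01 × 10¹⁰) × 0.000119) = 0.06062 m = 60.62 mm
Ordering: 60.62 mm (case 3) > 30.54 mm (case 2) > 0.7948 mm (case 1)
Final answer: 3, 2, 1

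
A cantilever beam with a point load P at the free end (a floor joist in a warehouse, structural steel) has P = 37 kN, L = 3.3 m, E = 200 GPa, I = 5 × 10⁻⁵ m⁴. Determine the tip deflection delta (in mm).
Model: a cantilever beam with a point load P at the free end, so delta = (P·L^3) / (3·E·I).
Convert to SI units:
  P = 37 kN = 37000 N
  E = 200 GPa = 2 × 10¹¹ Pa
Substitute:
  delta = (37000 × 3.3^3) / (3 × (2 × 10¹¹) × (5 × 10⁻⁵))
  delta = 0.04432 m
Convert: delta = 0.04432 m = 44.32 mm
Final answer: delta = 44.32 mm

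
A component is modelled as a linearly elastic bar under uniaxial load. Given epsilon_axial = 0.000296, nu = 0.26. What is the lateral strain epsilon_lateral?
Model: a linearly elastic bar under uniaxial load, so epsilon_lateral = -nu·epsilon_axial.
Substitute:
  epsilon_lateral = -(0.26 × 0.000296)
  epsilon_lateral = -7.696 × 10⁻⁵
Final answer: epsilon_lateral = -7.696 × 10⁻⁵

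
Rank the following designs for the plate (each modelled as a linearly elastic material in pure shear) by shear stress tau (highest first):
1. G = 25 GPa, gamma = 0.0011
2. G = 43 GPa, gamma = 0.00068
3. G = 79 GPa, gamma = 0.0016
Model: a linearly elastic material in pure shear, so tau = G·gamma (SI units).
  Case 1: tau = (2.5 × 10¹⁰) × 0.0011 = 2.75 × 10⁷ Pa = 27.5 MPa
  Case 2: tau = (4.3 × 10¹⁰) × 0.00068 = 2.924 × 10⁷ Pa = 29.24 MPa
  Case 3: tau = (7.9 × 10¹⁰) × 0.0016 = 1.264 × 10⁸ Pa = 126.4 MPa
Ordering: 126.4 MPa (case 3) > 29.24 MPa (case 2) > 27.5 MPa (case 1)
Final answer: 3, 2, 1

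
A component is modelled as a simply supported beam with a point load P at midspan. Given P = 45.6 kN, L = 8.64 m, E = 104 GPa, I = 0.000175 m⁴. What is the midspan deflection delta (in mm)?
Model: a simply supported beam with a point load P at midspan, so delta = (P·L^3) / (48·E·I).
Convert to SI units:
  P = 45.6 kN = 45600 N
  E = 104 GPa = 1.04 × 10¹¹ Pa
Substitute:
  delta = (45600 × 8.64^3) / (48 × (1.04 × 10¹¹) × 0.000175)
  delta = 0.03367 m
Convert: delta = 0.03367 m = 33.67 mm
Final answer: delta = 33.67 mm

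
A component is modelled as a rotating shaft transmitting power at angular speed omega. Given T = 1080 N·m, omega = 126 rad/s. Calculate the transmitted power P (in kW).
Model: a rotating shaft transmitting power at angular speed omega, so P = T·omega.
Substitute:
  P = 1080 × 126
  P = 136100 W
Convert: P = 136100 W = 136.1 kW
Final answer: P = 136.1 kW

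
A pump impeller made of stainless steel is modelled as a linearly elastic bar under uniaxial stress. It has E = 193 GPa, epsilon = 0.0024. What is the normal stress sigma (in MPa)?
Model: a linearly elastic bar under uniaxial stress, so sigma = E·epsilon.
Convert to SI units:
  E = 193 GPa = 1.93 × 10¹¹ Pa
Substitute:
  sigma = (1.93 × 10¹¹) × 0.0024
  sigma = 4.632 × 10⁸ Pa
Convert: sigma = 4.632 × 10⁸ Pa = 463.2 MPa
Final answer: sigma = 463.2 MPa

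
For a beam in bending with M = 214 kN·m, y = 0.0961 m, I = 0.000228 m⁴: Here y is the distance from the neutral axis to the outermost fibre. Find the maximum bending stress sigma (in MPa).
Model: a beam in bending, so sigma = (M·y) / I.
Convert to SI units:
  M = 214 kN·m = 214000 N·m
Substitute:
  sigma = (214000 × 0.0961) / 0.000228
  sigma = 9.02 × 10⁷ Pa
Convert: sigma = 9.02 × 10⁷ Pa = 90.2 MPa
Final answer: sigma = 90.2 MPa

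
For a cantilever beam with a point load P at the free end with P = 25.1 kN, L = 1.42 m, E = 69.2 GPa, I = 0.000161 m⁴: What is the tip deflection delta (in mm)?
Model: a cantilever beam with a point load P at the free end, so delta = (P·L^3) / (3·E·I).
Convert to SI units:
  P = 25.1 kN = 25100 N
  E = 69.2 GPa = 6.92 × 10¹⁰ Pa
Substitute:
  delta = (25100 × 1.42^3) / (3 × (6.92 × 10¹⁰) × 0.000161)
  delta = 0.00215 m
Convert: delta = 0.00215 m = 2.15 mm
Final answer: delta = 2.15 mm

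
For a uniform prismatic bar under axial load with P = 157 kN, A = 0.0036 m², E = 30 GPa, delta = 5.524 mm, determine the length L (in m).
Model: a uniform prismatic bar under axial load, so delta = (P·L) / (A·E).
Solve for L: L = (delta·A·E) / P.
Convert to SI units:
  P = 157 kN = 157000 N
  E = 30 GPa = 3 × 10¹⁰ Pa
  delta = 5.524 mm = 0.005524 m
Substitute:
  L = (0.005524 × 0.0036 × (3 × 10¹⁰)) / 157000
  L = 3.8 m
Final answer: L = 3.8 m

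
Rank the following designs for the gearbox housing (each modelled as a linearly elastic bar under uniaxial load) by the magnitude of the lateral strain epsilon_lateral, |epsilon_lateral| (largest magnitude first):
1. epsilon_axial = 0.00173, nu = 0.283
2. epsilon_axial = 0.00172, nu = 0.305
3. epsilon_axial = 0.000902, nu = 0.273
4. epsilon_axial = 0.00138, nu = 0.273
Model: a linearly elastic bar under uniaxial load, so epsilon_lateral = -nu·epsilon_axial (SI units).
  Case 1: epsilon_lateral = -(0.283 × 0.00173) = -0.0004896
  Case 2: epsilon_lateral = -(0.305 × 0.00172) = -0.0005246
  Case 3: epsilon_lateral = -(0.273 × 0.000902) = -0.0002462
  Case 4: epsilon_lateral = -(0.273 × 0.00138) = -0.0003767
Ordering by |epsilon_lateral|: 0.0005246 (case 2) > 0.0004896 (case 1) > 0.0003767 (case 4) > 0.0002462 (case 3)
Final answer: 2, 1, 4, 3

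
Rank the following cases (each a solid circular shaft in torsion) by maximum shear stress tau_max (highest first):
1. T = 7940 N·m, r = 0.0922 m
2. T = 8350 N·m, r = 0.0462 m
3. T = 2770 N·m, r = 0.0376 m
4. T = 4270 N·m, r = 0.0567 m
Model: a solid circular shaft in torsion, so tau_max = (2·T) / (π·r^3) (SI units).
  Case 1: tau_max = (2 × 7940) / (π × 0.0922^3) = 6.449 × 10⁶ Pa = 6.449 MPa
  Case 2: tau_max = (2 × 8350) / (π × 0.0462^3) = 5.391 × 10⁷ Pa = 53.91 MPa
  Case 3: tau_max = (2 × 2770) / (π × 0.0376^3) = 3.317 × 10⁷ Pa = 33.17 MPa
  Case 4: tau_max = (2 × 4270) / (π × 0.0567^3) = 1.491 × 10⁷ Pa = 14.91 MPa
Ordering: 53.91 MPa (case 2) > 33.17 MPa (case 3) > 14.91 MPa (case 4) > 6.449 MPa (case 1)
Final answer: 2, 3, 4, 1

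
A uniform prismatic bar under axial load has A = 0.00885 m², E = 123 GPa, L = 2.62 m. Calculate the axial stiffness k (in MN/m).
Model: a uniform prismatic bar under axial load, so k = (A·E) / L.
Convert to SI units:
  E = 123 GPa = 1.23 × 10¹¹ Pa
Substitute:
  k = (0.00885 × (1.23 × 10¹¹)) / 2.62
  k = 4.155 × 10⁸ N/m
Convert: k = 4.155 × 10⁸ N/m = 415.5 MN/m
Final answer: k = 415.5 MN/m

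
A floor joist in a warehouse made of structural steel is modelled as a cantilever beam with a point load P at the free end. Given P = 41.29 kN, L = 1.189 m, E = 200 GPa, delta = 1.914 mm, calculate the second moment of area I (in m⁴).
Model: a cantilever beam with a point load P at the free end, so delta = (P·L^3) / (3·E·I).
Solve for I: I = (P·L^3) / (3·delta·E).
Convert to SI units:
  P = 41.29 kN = 41290 N
  E = 200 GPa = 2 × 10¹¹ Pa
  delta = 1.914 mm = 0.001914 m
Substitute:
  I = (41290 × 1.189^3) / (3 × 0.001914 × (2 × 10¹¹))
  I = 6.044 × 10⁻⁵ m⁴
Final answer: I = 6.044 × 10⁻⁵ m⁴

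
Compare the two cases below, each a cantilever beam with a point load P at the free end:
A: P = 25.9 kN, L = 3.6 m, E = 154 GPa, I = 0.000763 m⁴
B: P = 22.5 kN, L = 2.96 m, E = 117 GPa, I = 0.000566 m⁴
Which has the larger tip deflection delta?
Model: a cantilever beam with a point load P at the free end, so delta = (P·L^3) / (3·E·I) (SI units).
  A: delta = (25900 × 3.6^3) / (3 × (1.54 × 10¹¹) × 0.000763) = 0.003428 m = 3.428 mm
  B: delta = (22500 × 2.96^3) / (3 × (1.17 × 10¹¹) × 0.000566) = 0.002937 m = 2.937 mm
3.428 mm > 2.937 mm, so A is larger.
Final answer: A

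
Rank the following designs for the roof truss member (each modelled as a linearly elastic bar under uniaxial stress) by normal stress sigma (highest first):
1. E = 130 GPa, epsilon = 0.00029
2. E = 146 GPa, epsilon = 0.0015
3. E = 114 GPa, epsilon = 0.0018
Model: a linearly elastic bar under uniaxial stress, so sigma = E·epsilon (SI units).
  Case 1: sigma = (1.3 × 10¹¹) × 0.00029 = 3.77 × 10⁷ Pa = 37.7 MPa
  Case 2: sigma = (1.46 × 10¹¹) × 0.0015 = 2.19 × 10⁸ Pa = 219 MPa
  Case 3: sigma = (1.14 × 10¹¹) × 0.0018 = 2.052 × 10⁸ Pa = 205.2 MPa
Ordering: 219 MPa (case 2) > 205.2 MPa (case 3) > 37.7 MPa (case 1)
Final answer: 2, 3, 1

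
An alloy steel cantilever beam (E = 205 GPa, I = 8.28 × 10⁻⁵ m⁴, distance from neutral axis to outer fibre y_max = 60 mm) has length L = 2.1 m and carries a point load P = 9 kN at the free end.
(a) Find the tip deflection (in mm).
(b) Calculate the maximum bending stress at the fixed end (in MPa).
(a) Tip deflection of a cantilever with an end point load: δ = P·L^3 / (3·E·I). Convert P = 9 kN = 9000 N, E = 205 GPa = 2.05 × 10¹¹ Pa.
  δ = (9000 × 2.1^3) / (3 × (2.05 × 10¹¹) × (8.28 × 10⁻⁵)) = 0.001637 m = 1.637 mm
(b) Maximum bending moment at the fixed end: M = P·L = 9000 × 2.1 = 18900 N·m. Convert y_max = 60 mm = 0.06 m.
  σ = M·y_max / I = (18900 × 0.06) / (8.28 × 10⁻⁵) = 1.37 × 10⁷ Pa = 13.7 MPa
Final answer: (a) δ = 1.637 mm, (b) σ = 13.7 MPa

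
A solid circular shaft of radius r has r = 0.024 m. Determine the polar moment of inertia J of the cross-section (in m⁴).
Model: a solid circular shaft of radius r, so J = (π·r^4) / 2.
Substitute:
  J = (π × 0.024^4) / 2
  J = 5.212 × 10⁻⁷ m⁴
Final answer: J = 5.212 × 10⁻⁷ m⁴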